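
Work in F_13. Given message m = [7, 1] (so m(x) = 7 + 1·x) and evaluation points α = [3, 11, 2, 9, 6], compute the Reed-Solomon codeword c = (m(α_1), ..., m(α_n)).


c = [10, 5, 9, 3, 0]

Message polynomial: m(x) = 7 + 1·x (mod 13).
For each evaluation point α_i, compute m(α_i) mod 13:
  α_1 = 3: Horner steps 1 → 10, so m(3) = 10.
  α_2 = 11: Horner steps 1 → 5, so m(11) = 5.
  α_3 = 2: Horner steps 1 → 9, so m(2) = 9.
  α_4 = 9: Horner steps 1 → 3, so m(9) = 3.
  α_5 = 6: Horner steps 1 → 0, so m(6) = 0.
Codeword c = [10, 5, 9, 3, 0] ∈ F_13^5.


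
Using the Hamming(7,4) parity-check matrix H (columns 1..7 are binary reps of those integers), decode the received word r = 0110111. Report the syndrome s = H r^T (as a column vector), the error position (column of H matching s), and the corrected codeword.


s = (1, 0, 1)^T, error position = 5, corrected codeword c = 0110011

Compute s = H r^T mod 2 one row at a time:
  s_1 = 0 + 1 + 1 + 1 = 3 ≡ 1 (mod 2).
  s_2 = 1 + 1 + 1 + 1 = 4 ≡ 0 (mod 2).
  s_3 = 0 + 1 + 1 + 1 = 3 ≡ 1 (mod 2).
s = (1, 0, 1)^T — this equals column 5 of H (binary 101), so error is at position 5.
Correct: flip bit 5 of r = 0110111 to get c = 0110011.


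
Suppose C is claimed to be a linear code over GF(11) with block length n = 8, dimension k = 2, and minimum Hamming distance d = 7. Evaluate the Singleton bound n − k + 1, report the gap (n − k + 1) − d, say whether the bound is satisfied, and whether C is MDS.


Singleton RHS = n − k + 1 = 7, slack = 0, bound satisfied, MDS.

Singleton bound: d ≤ n − k + 1.
Here n = 8, k = 2, so n − k + 1 = 7.
Given d = 7, check d ≤ 7: YES.
Slack = (n − k + 1) − d = 0.
The code is MDS (slack = 0).
Description: the claimed parameters are [8, 2, 7]_11; such a code would be MDS (meets Singleton bound).


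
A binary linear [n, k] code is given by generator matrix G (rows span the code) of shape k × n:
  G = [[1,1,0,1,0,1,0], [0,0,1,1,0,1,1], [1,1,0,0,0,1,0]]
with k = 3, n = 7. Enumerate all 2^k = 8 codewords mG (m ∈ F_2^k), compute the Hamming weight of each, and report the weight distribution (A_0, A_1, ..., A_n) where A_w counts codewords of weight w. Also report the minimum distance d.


Weight distribution: A_0 = 1, A_1 = 1, A_3 = 2, A_4 = 3, A_5 = 1. Minimum distance d = 1.

Enumerate all 2^3 = 8 messages m ∈ F_2^3.
For each, compute codeword c = mG in F_2^7, then tally its weight.
  m = 000 → c = 0000000, weight = 0.
  m = 100 → c = 1101010, weight = 4.
  m = 010 → c = 0011011, weight = 4.
  m = 110 → c = 1110001, weight = 4.
  m = 001 → c = 1100010, weight = 3.
  m = 101 → c = 0001000, weight = 1.
  m = 011 → c = 1111001, weight = 5.
  m = 111 → c = 0010011, weight = 3.
Tally weights:
  weight 0: 1 codewords.
  weight 1: 1 codewords.
  weight 3: 2 codewords.
  weight 4: 3 codewords.
  weight 5: 1 codewords.
Minimum distance d = smallest w > 0 with A_w > 0 = 1.
Sanity: Σ A_w = 8 = 2^3 = 8 ✓.


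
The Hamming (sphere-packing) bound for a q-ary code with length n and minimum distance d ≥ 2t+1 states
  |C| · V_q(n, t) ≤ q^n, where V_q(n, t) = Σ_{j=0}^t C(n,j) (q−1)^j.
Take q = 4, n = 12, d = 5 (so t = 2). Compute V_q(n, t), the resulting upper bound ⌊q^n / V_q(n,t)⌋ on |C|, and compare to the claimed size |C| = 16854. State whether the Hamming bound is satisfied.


V_q(n, t) = 631, q^n = 16777216, Hamming bound = 26588, |C| = 16854 ≤ bound (satisfied).

Step 1: Compute V_q(n, t) = Σ_{j=0}^2 C(n, j) (q−1)^j.
  j = 0: C(12,0)·(3)^0 = 1·1 = 1.
  j = 1: C(12,1)·(3)^1 = 12·3 = 36.
  j = 2: C(12,2)·(3)^2 = 66·9 = 594.
  V_q(n, t) = 1 + 36 + 594 = 631.
Step 2: q^n = 4^12 = 16777216.
Step 3: Hamming bound ⌊q^n / V_q(n,t)⌋ = ⌊16777216/631⌋ = 26588.
Step 4: Compare |C| = 16854 to 26588: satisfied.
The claimed |C| lies below the Hamming bound.


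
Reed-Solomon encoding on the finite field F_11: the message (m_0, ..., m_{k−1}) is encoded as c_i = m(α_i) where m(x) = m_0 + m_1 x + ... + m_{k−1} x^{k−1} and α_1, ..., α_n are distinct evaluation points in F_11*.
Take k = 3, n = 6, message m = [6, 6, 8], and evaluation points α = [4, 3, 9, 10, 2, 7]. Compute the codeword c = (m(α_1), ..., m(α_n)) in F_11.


c = [4, 8, 4, 8, 6, 0]

Message polynomial: m(x) = 6 + 6·x + 8·x^2 (mod 11).
For each evaluation point α_i, compute m(α_i) mod 11:
  α_1 = 4: Horner steps 8 → 5 → 4, so m(4) = 4.
  α_2 = 3: Horner steps 8 → 8 → 8, so m(3) = 8.
  α_3 = 9: Horner steps 8 → 1 → 4, so m(9) = 4.
  α_4 = 10: Horner steps 8 → 9 → 8, so m(10) = 8.
  α_5 = 2: Horner steps 8 → 0 → 6, so m(2) = 6.
  α_6 = 7: Horner steps 8 → 7 → 0, so m(7) = 0.
Codeword c = [4, 8, 4, 8, 6, 0] ∈ F_11^6.


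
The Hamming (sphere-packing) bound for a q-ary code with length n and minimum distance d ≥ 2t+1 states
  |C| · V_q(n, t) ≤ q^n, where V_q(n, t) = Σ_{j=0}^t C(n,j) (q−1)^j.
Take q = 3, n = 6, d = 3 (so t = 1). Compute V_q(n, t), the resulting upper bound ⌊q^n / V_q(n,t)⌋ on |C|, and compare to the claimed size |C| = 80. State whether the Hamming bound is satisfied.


V_q(n, t) = 13, q^n = 729, Hamming bound = 56, |C| = 80 > bound (violated).

Step 1: Compute V_q(n, t) = Σ_{j=0}^1 C(n, j) (q−1)^j.
  j = 0: C(6,0)·(2)^0 = 1·1 = 1.
  j = 1: C(6,1)·(2)^1 = 6·2 = 12.
  V_q(n, t) = 1 + 12 = 13.
Step 2: q^n = 3^6 = 729.
Step 3: Hamming bound ⌊q^n / V_q(n,t)⌋ = ⌊729/13⌋ = 56.
Step 4: Compare |C| = 80 to 56: violated.
The claimed |C| lies above the Hamming bound, so no 3-ary code of length 6 with d ≥ 3 can have 80 codewords.


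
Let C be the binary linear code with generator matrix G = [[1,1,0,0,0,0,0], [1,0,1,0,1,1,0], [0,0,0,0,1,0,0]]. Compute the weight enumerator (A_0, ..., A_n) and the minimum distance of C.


Weight distribution: A_0 = 1, A_1 = 1, A_2 = 1, A_3 = 3, A_4 = 2. Minimum distance d = 1.

Enumerate all 2^3 = 8 messages m ∈ F_2^3.
For each, compute codeword c = mG in F_2^7, then tally its weight.
  m = 000 → c = 0000000, weight = 0.
  m = 100 → c = 1100000, weight = 2.
  m = 010 → c = 1010110, weight = 4.
  m = 110 → c = 0110110, weight = 4.
  m = 001 → c = 0000100, weight = 1.
  m = 101 → c = 1100100, weight = 3.
  m = 011 → c = 1010010, weight = 3.
  m = 111 → c = 0110010, weight = 3.
Tally weights:
  weight 0: 1 codewords.
  weight 1: 1 codewords.
  weight 2: 1 codewords.
  weight 3: 3 codewords.
  weight 4: 2 codewords.
Minimum distance d = smallest w > 0 with A_w > 0 = 1.
Sanity: Σ A_w = 8 = 2^3 = 8 ✓.


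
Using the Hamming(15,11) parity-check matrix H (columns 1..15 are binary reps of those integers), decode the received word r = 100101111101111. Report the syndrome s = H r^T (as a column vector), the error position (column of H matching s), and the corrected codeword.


s = (1, 1, 1, 1)^T, error position = 15, corrected codeword c = 100101111101110

Compute s = H r^T mod 2 one row at a time:
  s_1 = 1 + 1 + 1 + 0 + 1 + 1 + 1 + 1 = 7 ≡ 1 (mod 2).
  s_2 = 1 + 0 + 1 + 1 + 1 + 1 + 1 + 1 = 7 ≡ 1 (mod 2).
  s_3 = 0 + 0 + 1 + 1 + 1 + 0 + 1 + 1 = 5 ≡ 1 (mod 2).
  s_4 = 1 + 0 + 0 + 1 + 1 + 0 + 1 + 1 = 5 ≡ 1 (mod 2).
s = (1, 1, 1, 1)^T — this equals column 15 of H (binary 1111), so error is at position 15.
Correct: flip bit 15 of r = 100101111101111 to get c = 100101111101110.


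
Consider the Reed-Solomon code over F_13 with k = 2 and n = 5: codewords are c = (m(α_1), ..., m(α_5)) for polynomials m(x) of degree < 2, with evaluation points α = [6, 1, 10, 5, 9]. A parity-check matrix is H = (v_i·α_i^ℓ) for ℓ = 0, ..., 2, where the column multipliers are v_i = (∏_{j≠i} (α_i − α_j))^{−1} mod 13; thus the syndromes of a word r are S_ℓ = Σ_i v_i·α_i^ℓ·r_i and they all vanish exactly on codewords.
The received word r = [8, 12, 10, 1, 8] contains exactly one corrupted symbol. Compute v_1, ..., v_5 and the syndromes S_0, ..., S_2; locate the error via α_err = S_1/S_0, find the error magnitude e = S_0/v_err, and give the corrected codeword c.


S = (12, 4, 10), error at position 5, error magnitude e = 5, c = [8, 12, 10, 1, 3].

Step 1: column multipliers v_i = (∏_{j≠i}(α_i − α_j))^{−1} mod 13.
  i = 1 (α = 6): (6−1)(6−10)(6−5)(6−9) = 5·(−4)·1·(−3) = 60 ≡ 8, so v_1 = 8^{−1} = 5 (mod 13).
  i = 2 (α = 1): (1−6)(1−10)(1−5)(1−9) = (−5)·(−9)·(−4)·(−8) = 1440 ≡ 10, so v_2 = 10^{−1} = 4 (mod 13).
  i = 3 (α = 10): (10−6)(10−1)(10−5)(10−9) = 4·9·5·1 = 180 ≡ 11, so v_3 = 11^{−1} = 6 (mod 13).
  i = 4 (α = 5): (5−6)(5−1)(5−10)(5−9) = (−1)·4·(−5)·(−4) = −80 ≡ 11, so v_4 = 11^{−1} = 6 (mod 13).
  i = 5 (α = 9): (9−6)(9−1)(9−10)(9−5) = 3·8·(−1)·4 = −96 ≡ 8, so v_5 = 8^{−1} = 5 (mod 13).
  v = [5, 4, 6, 6, 5].
Step 2: syndromes of r = [8, 12, 10, 1, 8] (all sums mod 13).
  S_0 = Σ v_i r_i = 5·8 + 4·12 + 6·10 + 6·1 + 5·8 = 194 ≡ 12.
  S_1 = Σ v_i α_i r_i = 5·6·8 + 4·1·12 + 6·10·10 + 6·5·1 + 5·9·8 = 1278 ≡ 4.
  α_i^2 mod 13 = [10, 1, 9, 12, 3].
  S_2 = Σ v_i α_i^2 r_i = 5·10·8 + 4·1·12 + 6·9·10 + 6·12·1 + 5·3·8 = 1180 ≡ 10.
  S = (12, 4, 10) ≠ 0, so r is not a codeword (an error is present).
Step 3: locate the error. For a single error e at position i, S_ℓ = v_i·e·α_i^ℓ, so α_err = S_1/S_0.
  S_0^{−1} = 12^{−1} = 12 (mod 13), so α_err = 4·12 = 48 ≡ 9 = α_5. Error position i = 5.
  Consistency check: S_2/S_1 = 10·10 = 100 ≡ 9 = α_err ✓ (single-error assumption holds).
Step 4: error magnitude e = S_0/v_5 = S_0·∏_{j≠5}(α_5 − α_j) = 12·8 = 96 ≡ 5 (mod 13).
Step 5: correct position 5: c_5 = r_5 − e = 8 − 5 ≡ 3 (mod 13). Hence c = [8, 12, 10, 1, 3].
  Check: interpolating c through the α_i gives m(x) = 5 + 7·x (degree < 2) with m(α_i) = c_i for every i, so c is indeed a codeword.


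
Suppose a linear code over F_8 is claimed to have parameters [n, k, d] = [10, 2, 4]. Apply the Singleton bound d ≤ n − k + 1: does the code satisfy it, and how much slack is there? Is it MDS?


Singleton RHS = n − k + 1 = 9, slack = 5, bound satisfied, not MDS.

Singleton bound: d ≤ n − k + 1.
Here n = 10, k = 2, so n − k + 1 = 9.
Given d = 4, check d ≤ 9: YES.
Slack = (n − k + 1) − d = 5.
The code is NOT MDS (slack = 5 > 0).
Description: the claimed parameters are [10, 2, 4]_8; such a code would be non-MDS.


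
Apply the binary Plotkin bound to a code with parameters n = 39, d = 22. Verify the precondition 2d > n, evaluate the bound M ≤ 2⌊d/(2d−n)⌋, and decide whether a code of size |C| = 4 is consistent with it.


Plotkin bound M ≤ 8; given |C| = 4 ≤ bound (satisfied).

Check applicability: 2d = 44, n = 39.
2d − n = 5 > 0, so Plotkin applies.
Compute d/(2d−n) = 22/5 ≈ 4.4000.
⌊d/(2d−n)⌋ = 4.
Plotkin bound: M ≤ 2·4 = 8.
Given |C| = 4, check: satisfied.
This |C| is below the Plotkin bound.


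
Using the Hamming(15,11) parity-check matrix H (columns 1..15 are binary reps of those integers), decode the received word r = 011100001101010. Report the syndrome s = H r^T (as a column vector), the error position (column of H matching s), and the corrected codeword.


s = (0, 1, 0, 0)^T, error position = 4, corrected codeword c = 011000001101010

Compute s = H r^T mod 2 one row at a time:
  s_1 = 0 + 1 + 1 + 0 + 1 + 0 + 1 + 0 = 4 ≡ 0 (mod 2).
  s_2 = 1 + 0 + 0 + 0 + 1 + 0 + 1 + 0 = 3 ≡ 1 (mod 2).
  s_3 = 1 + 1 + 0 + 0 + 1 + 0 + 1 + 0 = 4 ≡ 0 (mod 2).
  s_4 = 0 + 1 + 0 + 0 + 1 + 0 + 0 + 0 = 2 ≡ 0 (mod 2).
s = (0, 1, 0, 0)^T — this equals column 4 of H (binary 0100), so error is at position 4.
Correct: flip bit 4 of r = 011100001101010 to get c = 011000001101010.


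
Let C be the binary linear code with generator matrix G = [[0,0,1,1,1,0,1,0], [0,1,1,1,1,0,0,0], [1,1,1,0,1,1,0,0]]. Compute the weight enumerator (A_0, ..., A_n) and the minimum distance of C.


Weight distribution: A_0 = 1, A_2 = 1, A_3 = 1, A_4 = 2, A_5 = 3. Minimum distance d = 2.

Enumerate all 2^3 = 8 messages m ∈ F_2^3.
For each, compute codeword c = mG in F_2^8, then tally its weight.
  m = 000 → c = 00000000, weight = 0.
  m = 100 → c = 00111010, weight = 4.
  m = 010 → c = 01111000, weight = 4.
  m = 110 → c = 01000010, weight = 2.
  m = 001 → c = 11101100, weight = 5.
  m = 101 → c = 11010110, weight = 5.
  m = 011 → c = 10010100, weight = 3.
  m = 111 → c = 10101110, weight = 5.
Tally weights:
  weight 0: 1 codewords.
  weight 2: 1 codewords.
  weight 3: 1 codewords.
  weight 4: 2 codewords.
  weight 5: 3 codewords.
Minimum distance d = smallest w > 0 with A_w > 0 = 2.
Sanity: Σ A_w = 8 = 2^3 = 8 ✓.


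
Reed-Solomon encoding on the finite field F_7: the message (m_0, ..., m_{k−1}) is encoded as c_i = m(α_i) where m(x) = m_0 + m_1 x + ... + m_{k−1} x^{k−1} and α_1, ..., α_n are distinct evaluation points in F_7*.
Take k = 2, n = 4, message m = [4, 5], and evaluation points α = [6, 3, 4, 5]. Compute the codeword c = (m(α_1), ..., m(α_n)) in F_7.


c = [6, 5, 3, 1]

Message polynomial: m(x) = 4 + 5·x (mod 7).
For each evaluation point α_i, compute m(α_i) mod 7:
  α_1 = 6: Horner steps 5 → 6, so m(6) = 6.
  α_2 = 3: Horner steps 5 → 5, so m(3) = 5.
  α_3 = 4: Horner steps 5 → 3, so m(4) = 3.
  α_4 = 5: Horner steps 5 → 1, so m(5) = 1.
Codeword c = [6, 5, 3, 1] ∈ F_7^4.


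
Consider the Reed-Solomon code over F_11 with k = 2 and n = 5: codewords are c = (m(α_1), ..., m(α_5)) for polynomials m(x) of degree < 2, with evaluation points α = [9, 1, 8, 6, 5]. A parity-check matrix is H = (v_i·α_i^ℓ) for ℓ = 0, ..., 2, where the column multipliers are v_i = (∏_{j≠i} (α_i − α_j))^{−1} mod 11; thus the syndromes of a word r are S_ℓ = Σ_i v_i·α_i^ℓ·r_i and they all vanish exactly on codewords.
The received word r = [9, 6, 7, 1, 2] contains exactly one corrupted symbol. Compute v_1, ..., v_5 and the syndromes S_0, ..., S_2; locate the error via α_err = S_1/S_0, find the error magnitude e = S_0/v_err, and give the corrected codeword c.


S = (4, 10, 3), error at position 3, error magnitude e = 8, c = [9, 6, 10, 1, 2].

Step 1: column multipliers v_i = (∏_{j≠i}(α_i − α_j))^{−1} mod 11.
  i = 1 (α = 9): (9−1)(9−8)(9−6)(9−5) = 8·1·3·4 = 96 ≡ 8, so v_1 = 8^{−1} = 7 (mod 11).
  i = 2 (α = 1): (1−9)(1−8)(1−6)(1−5) = (−8)·(−7)·(−5)·(−4) = 1120 ≡ 9, so v_2 = 9^{−1} = 5 (mod 11).
  i = 3 (α = 8): (8−9)(8−1)(8−6)(8−5) = (−1)·7·2·3 = −42 ≡ 2, so v_3 = 2^{−1} = 6 (mod 11).
  i = 4 (α = 6): (6−9)(6−1)(6−8)(6−5) = (−3)·5·(−2)·1 = 30 ≡ 8, so v_4 = 8^{−1} = 7 (mod 11).
  i = 5 (α = 5): (5−9)(5−1)(5−8)(5−6) = (−4)·4·(−3)·(−1) = −48 ≡ 7, so v_5 = 7^{−1} = 8 (mod 11).
  v = [7, 5, 6, 7, 8].
Step 2: syndromes of r = [9, 6, 7, 1, 2] (all sums mod 11).
  S_0 = Σ v_i r_i = 7·9 + 5·6 + 6·7 + 7·1 + 8·2 = 158 ≡ 4.
  S_1 = Σ v_i α_i r_i = 7·9·9 + 5·1·6 + 6·8·7 + 7·6·1 + 8·5·2 = 1055 ≡ 10.
  α_i^2 mod 11 = [4, 1, 9, 3, 3].
  S_2 = Σ v_i α_i^2 r_i = 7·4·9 + 5·1·6 + 6·9·7 + 7·3·1 + 8·3·2 = 729 ≡ 3.
  S = (4, 10, 3) ≠ 0, so r is not a codeword (an error is present).
Step 3: locate the error. For a single error e at position i, S_ℓ = v_i·e·α_i^ℓ, so α_err = S_1/S_0.
  S_0^{−1} = 4^{−1} = 3 (mod 11), so α_err = 10·3 = 30 ≡ 8 = α_3. Error position i = 3.
  Consistency check: S_2/S_1 = 3·10 = 30 ≡ 8 = α_err ✓ (single-error assumption holds).
Step 4: error magnitude e = S_0/v_3 = S_0·∏_{j≠3}(α_3 − α_j) = 4·2 = 8 ≡ 8 (mod 11).
Step 5: correct position 3: c_3 = r_3 − e = 7 − 8 ≡ 10 (mod 11). Hence c = [9, 6, 10, 1, 2].
  Check: interpolating c through the α_i gives m(x) = 7 + 10·x (degree < 2) with m(α_i) = c_i for every i, so c is indeed a codeword.


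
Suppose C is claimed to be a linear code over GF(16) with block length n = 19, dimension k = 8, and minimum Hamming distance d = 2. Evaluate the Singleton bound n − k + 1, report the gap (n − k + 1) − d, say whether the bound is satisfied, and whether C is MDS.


Singleton RHS = n − k + 1 = 12, slack = 10, bound satisfied, not MDS.

Singleton bound: d ≤ n − k + 1.
Here n = 19, k = 8, so n − k + 1 = 12.
Given d = 2, check d ≤ 12: YES.
Slack = (n − k + 1) − d = 10.
The code is NOT MDS (slack = 10 > 0).
Description: the claimed parameters are [19, 8, 2]_16; such a code would be non-MDS.


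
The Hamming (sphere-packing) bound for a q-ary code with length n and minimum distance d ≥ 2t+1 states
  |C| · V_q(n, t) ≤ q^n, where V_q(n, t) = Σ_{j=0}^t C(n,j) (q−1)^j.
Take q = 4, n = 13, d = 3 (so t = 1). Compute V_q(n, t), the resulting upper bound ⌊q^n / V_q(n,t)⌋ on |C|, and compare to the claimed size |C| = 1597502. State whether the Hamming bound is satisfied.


V_q(n, t) = 40, q^n = 67108864, Hamming bound = 1677721, |C| = 1597502 ≤ bound (satisfied).

Step 1: Compute V_q(n, t) = Σ_{j=0}^1 C(n, j) (q−1)^j.
  j = 0: C(13,0)·(3)^0 = 1·1 = 1.
  j = 1: C(13,1)·(3)^1 = 13·3 = 39.
  V_q(n, t) = 1 + 39 = 40.
Step 2: q^n = 4^13 = 67108864.
Step 3: Hamming bound ⌊q^n / V_q(n,t)⌋ = ⌊67108864/40⌋ = 1677721.
Step 4: Compare |C| = 1597502 to 1677721: satisfied.
The claimed |C| lies below the Hamming bound.


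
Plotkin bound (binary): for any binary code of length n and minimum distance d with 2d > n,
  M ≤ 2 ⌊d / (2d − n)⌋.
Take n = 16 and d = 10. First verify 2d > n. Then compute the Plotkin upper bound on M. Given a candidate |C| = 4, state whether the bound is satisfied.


Plotkin bound M ≤ 4; given |C| = 4 ≤ bound (satisfied).

Check applicability: 2d = 20, n = 16.
2d − n = 4 > 0, so Plotkin applies.
Compute d/(2d−n) = 10/4 ≈ 2.5000.
⌊d/(2d−n)⌋ = 2.
Plotkin bound: M ≤ 2·2 = 4.
Given |C| = 4, check: satisfied.
This |C| is at the Plotkin bound.


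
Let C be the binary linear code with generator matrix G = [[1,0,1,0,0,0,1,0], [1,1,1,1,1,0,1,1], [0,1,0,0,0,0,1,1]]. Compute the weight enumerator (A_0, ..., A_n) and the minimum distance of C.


Weight distribution: A_0 = 1, A_3 = 3, A_4 = 3, A_7 = 1. Minimum distance d = 3.

Enumerate all 2^3 = 8 messages m ∈ F_2^3.
For each, compute codeword c = mG in F_2^8, then tally its weight.
  m = 000 → c = 00000000, weight = 0.
  m = 100 → c = 10100010, weight = 3.
  m = 010 → c = 11111011, weight = 7.
  m = 110 → c = 01011001, weight = 4.
  m = 001 → c = 01000011, weight = 3.
  m = 101 → c = 11100001, weight = 4.
  m = 011 → c = 10111000, weight = 4.
  m = 111 → c = 00011010, weight = 3.
Tally weights:
  weight 0: 1 codewords.
  weight 3: 3 codewords.
  weight 4: 3 codewords.
  weight 7: 1 codewords.
Minimum distance d = smallest w > 0 with A_w > 0 = 3.
Sanity: Σ A_w = 8 = 2^3 = 8 ✓.


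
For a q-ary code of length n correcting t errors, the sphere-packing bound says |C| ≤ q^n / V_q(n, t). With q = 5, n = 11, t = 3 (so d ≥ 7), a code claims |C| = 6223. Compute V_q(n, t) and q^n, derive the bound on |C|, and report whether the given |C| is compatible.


V_q(n, t) = 11485, q^n = 48828125, Hamming bound = 4251, |C| = 6223 > bound (violated).

Step 1: Compute V_q(n, t) = Σ_{j=0}^3 C(n, j) (q−1)^j.
  j = 0: C(11,0)·(4)^0 = 1·1 = 1.
  j = 1: C(11,1)·(4)^1 = 11·4 = 44.
  j = 2: C(11,2)·(4)^2 = 55·16 = 880.
  j = 3: C(11,3)·(4)^3 = 165·64 = 10560.
  V_q(n, t) = 1 + 44 + 880 + 10560 = 11485.
Step 2: q^n = 5^11 = 48828125.
Step 3: Hamming bound ⌊q^n / V_q(n,t)⌋ = ⌊48828125/11485⌋ = 4251.
Step 4: Compare |C| = 6223 to 4251: violated.
The claimed |C| lies above the Hamming bound, so no 5-ary code of length 11 with d ≥ 7 can have 6223 codewords.


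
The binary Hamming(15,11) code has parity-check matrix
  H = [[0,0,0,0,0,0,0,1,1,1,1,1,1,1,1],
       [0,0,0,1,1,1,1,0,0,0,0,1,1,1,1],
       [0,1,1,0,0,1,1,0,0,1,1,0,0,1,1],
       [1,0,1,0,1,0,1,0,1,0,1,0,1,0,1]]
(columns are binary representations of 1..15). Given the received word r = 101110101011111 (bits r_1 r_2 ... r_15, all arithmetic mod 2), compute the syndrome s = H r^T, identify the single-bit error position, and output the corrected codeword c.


s = (0, 1, 1, 0)^T, error position = 6, corrected codeword c = 101111101011111

Compute s = H r^T mod 2 one row at a time:
  s_1 = 0 + 1 + 0 + 1 + 1 + 1 + 1 + 1 = 6 ≡ 0 (mod 2).
  s_2 = 1 + 1 + 0 + 1 + 1 + 1 + 1 + 1 = 7 ≡ 1 (mod 2).
  s_3 = 0 + 1 + 0 + 1 + 0 + 1 + 1 + 1 = 5 ≡ 1 (mod 2).
  s_4 = 1 + 1 + 1 + 1 + 1 + 1 + 1 + 1 = 8 ≡ 0 (mod 2).
s = (0, 1, 1, 0)^T — this equals column 6 of H (binary 0110), so error is at position 6.
Correct: flip bit 6 of r = 101110101011111 to get c = 101111101011111.


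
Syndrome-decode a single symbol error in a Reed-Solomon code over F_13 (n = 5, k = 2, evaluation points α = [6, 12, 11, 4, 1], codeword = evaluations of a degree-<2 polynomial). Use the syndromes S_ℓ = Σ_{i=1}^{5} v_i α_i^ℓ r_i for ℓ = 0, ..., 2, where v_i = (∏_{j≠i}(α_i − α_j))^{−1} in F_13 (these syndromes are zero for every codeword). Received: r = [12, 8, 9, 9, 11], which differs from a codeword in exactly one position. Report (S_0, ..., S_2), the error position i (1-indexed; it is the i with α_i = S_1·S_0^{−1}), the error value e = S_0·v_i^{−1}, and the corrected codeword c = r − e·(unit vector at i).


S = (9, 8, 10), error at position 3, error magnitude e = 9, c = [12, 8, 0, 9, 11].

Step 1: column multipliers v_i = (∏_{j≠i}(α_i − α_j))^{−1} mod 13.
  i = 1 (α = 6): (6−12)(6−11)(6−4)(6−1) = (−6)·(−5)·2·5 = 300 ≡ 1, so v_1 = 1^{−1} = 1 (mod 13).
  i = 2 (α = 12): (12−6)(12−11)(12−4)(12−1) = 6·1·8·11 = 528 ≡ 8, so v_2 = 8^{−1} = 5 (mod 13).
  i = 3 (α = 11): (11−6)(11−12)(11−4)(11−1) = 5·(−1)·7·10 = −350 ≡ 1, so v_3 = 1^{−1} = 1 (mod 13).
  i = 4 (α = 4): (4−6)(4−12)(4−11)(4−1) = (−2)·(−8)·(−7)·3 = −336 ≡ 2, so v_4 = 2^{−1} = 7 (mod 13).
  i = 5 (α = 1): (1−6)(1−12)(1−11)(1−4) = (−5)·(−11)·(−10)·(−3) = 1650 ≡ 12, so v_5 = 12^{−1} = 12 (mod 13).
  v = [1, 5, 1, 7, 12].
Step 2: syndromes of r = [12, 8, 9, 9, 11] (all sums mod 13).
  S_0 = Σ v_i r_i = 1·12 + 5·8 + 1·9 + 7·9 + 12·11 = 256 ≡ 9.
  S_1 = Σ v_i α_i r_i = 1·6·12 + 5·12·8 + 1·11·9 + 7·4·9 + 12·1·11 = 1035 ≡ 8.
  α_i^2 mod 13 = [10, 1, 4, 3, 1].
  S_2 = Σ v_i α_i^2 r_i = 1·10·12 + 5·1·8 + 1·4·9 + 7·3·9 + 12·1·11 = 517 ≡ 10.
  S = (9, 8, 10) ≠ 0, so r is not a codeword (an error is present).
Step 3: locate the error. For a single error e at position i, S_ℓ = v_i·e·α_i^ℓ, so α_err = S_1/S_0.
  S_0^{−1} = 9^{−1} = 3 (mod 13), so α_err = 8·3 = 24 ≡ 11 = α_3. Error position i = 3.
  Consistency check: S_2/S_1 = 10·5 = 50 ≡ 11 = α_err ✓ (single-error assumption holds).
Step 4: error magnitude e = S_0/v_3 = S_0·∏_{j≠3}(α_3 − α_j) = 9·1 = 9 ≡ 9 (mod 13).
Step 5: correct position 3: c_3 = r_3 − e = 9 − 9 ≡ 0 (mod 13). Hence c = [12, 8, 0, 9, 11].
  Check: interpolating c through the α_i gives m(x) = 3 + 8·x (degree < 2) with m(α_i) = c_i for every i, so c is indeed a codeword.


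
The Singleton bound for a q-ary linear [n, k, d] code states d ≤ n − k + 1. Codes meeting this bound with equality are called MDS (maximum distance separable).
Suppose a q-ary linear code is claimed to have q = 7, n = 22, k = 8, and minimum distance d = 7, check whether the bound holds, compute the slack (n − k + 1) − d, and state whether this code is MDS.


Singleton RHS = n − k + 1 = 15, slack = 8, bound satisfied, not MDS.

Singleton bound: d ≤ n − k + 1.
Here n = 22, k = 8, so n − k + 1 = 15.
Given d = 7, check d ≤ 15: YES.
Slack = (n − k + 1) − d = 8.
The code is NOT MDS (slack = 8 > 0).
Description: the claimed parameters are [22, 8, 7]_7; such a code would be non-MDS.


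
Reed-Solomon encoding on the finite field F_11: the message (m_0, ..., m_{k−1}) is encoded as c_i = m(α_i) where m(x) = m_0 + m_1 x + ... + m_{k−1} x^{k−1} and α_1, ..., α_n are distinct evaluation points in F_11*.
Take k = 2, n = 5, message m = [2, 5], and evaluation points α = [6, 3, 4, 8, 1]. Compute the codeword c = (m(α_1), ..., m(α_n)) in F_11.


c = [10, 6, 0, 9, 7]

Message polynomial: m(x) = 2 + 5·x (mod 11).
For each evaluation point α_i, compute m(α_i) mod 11:
  α_1 = 6: Horner steps 5 → 10, so m(6) = 10.
  α_2 = 3: Horner steps 5 → 6, so m(3) = 6.
  α_3 = 4: Horner steps 5 → 0, so m(4) = 0.
  α_4 = 8: Horner steps 5 → 9, so m(8) = 9.
  α_5 = 1: Horner steps 5 → 7, so m(1) = 7.
Codeword c = [10, 6, 0, 9, 7] ∈ F_11^5.


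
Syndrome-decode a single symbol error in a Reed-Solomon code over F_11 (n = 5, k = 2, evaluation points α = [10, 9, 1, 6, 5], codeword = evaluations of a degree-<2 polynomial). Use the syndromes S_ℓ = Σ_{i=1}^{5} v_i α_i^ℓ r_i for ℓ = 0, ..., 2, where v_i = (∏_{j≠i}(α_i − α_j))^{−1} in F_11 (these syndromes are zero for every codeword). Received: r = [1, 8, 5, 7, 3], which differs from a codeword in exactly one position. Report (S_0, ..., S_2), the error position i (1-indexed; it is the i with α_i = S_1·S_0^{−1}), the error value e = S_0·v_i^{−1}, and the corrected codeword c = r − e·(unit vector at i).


S = (4, 4, 4), error at position 3, error magnitude e = 7, c = [1, 8, 9, 7, 3].

Step 1: column multipliers v_i = (∏_{j≠i}(α_i − α_j))^{−1} mod 11.
  i = 1 (α = 10): (10−9)(10−1)(10−6)(10−5) = 1·9·4·5 = 180 ≡ 4, so v_1 = 4^{−1} = 3 (mod 11).
  i = 2 (α = 9): (9−10)(9−1)(9−6)(9−5) = (−1)·8·3·4 = −96 ≡ 3, so v_2 = 3^{−1} = 4 (mod 11).
  i = 3 (α = 1): (1−10)(1−9)(1−6)(1−5) = (−9)·(−8)·(−5)·(−4) = 1440 ≡ 10, so v_3 = 10^{−1} = 10 (mod 11).
  i = 4 (α = 6): (6−10)(6−9)(6−1)(6−5) = (−4)·(−3)·5·1 = 60 ≡ 5, so v_4 = 5^{−1} = 9 (mod 11).
  i = 5 (α = 5): (5−10)(5−9)(5−1)(5−6) = (−5)·(−4)·4·(−1) = −80 ≡ 8, so v_5 = 8^{−1} = 7 (mod 11).
  v = [3, 4, 10, 9, 7].
Step 2: syndromes of r = [1, 8, 5, 7, 3] (all sums mod 11).
  S_0 = Σ v_i r_i = 3·1 + 4·8 + 10·5 + 9·7 + 7·3 = 169 ≡ 4.
  S_1 = Σ v_i α_i r_i = 3·10·1 + 4·9·8 + 10·1·5 + 9·6·7 + 7·5·3 = 851 ≡ 4.
  α_i^2 mod 11 = [1, 4, 1, 3, 3].
  S_2 = Σ v_i α_i^2 r_i = 3·1·1 + 4·4·8 + 10·1·5 + 9·3·7 + 7·3·3 = 433 ≡ 4.
  S = (4, 4, 4) ≠ 0, so r is not a codeword (an error is present).
Step 3: locate the error. For a single error e at position i, S_ℓ = v_i·e·α_i^ℓ, so α_err = S_1/S_0.
  S_0^{−1} = 4^{−1} = 3 (mod 11), so α_err = 4·3 = 12 ≡ 1 = α_3. Error position i = 3.
  Consistency check: S_2/S_1 = 4·3 = 12 ≡ 1 = α_err ✓ (single-error assumption holds).
Step 4: error magnitude e = S_0/v_3 = S_0·∏_{j≠3}(α_3 − α_j) = 4·10 = 40 ≡ 7 (mod 11).
Step 5: correct position 3: c_3 = r_3 − e = 5 − 7 ≡ 9 (mod 11). Hence c = [1, 8, 9, 7, 3].
  Check: interpolating c through the α_i gives m(x) = 5 + 4·x (degree < 2) with m(α_i) = c_i for every i, so c is indeed a codeword.


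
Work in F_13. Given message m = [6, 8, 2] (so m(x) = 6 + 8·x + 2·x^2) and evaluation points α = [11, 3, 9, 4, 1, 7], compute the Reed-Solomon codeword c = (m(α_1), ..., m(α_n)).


c = [11, 9, 6, 5, 3, 4]

Message polynomial: m(x) = 6 + 8·x + 2·x^2 (mod 13).
For each evaluation point α_i, compute m(α_i) mod 13:
  α_1 = 11: Horner steps 2 → 4 → 11, so m(11) = 11.
  α_2 = 3: Horner steps 2 → 1 → 9, so m(3) = 9.
  α_3 = 9: Horner steps 2 → 0 → 6, so m(9) = 6.
  α_4 = 4: Horner steps 2 → 3 → 5, so m(4) = 5.
  α_5 = 1: Horner steps 2 → 10 → 3, so m(1) = 3.
  α_6 = 7: Horner steps 2 → 9 → 4, so m(7) = 4.
Codeword c = [11, 9, 6, 5, 3, 4] ∈ F_13^6.


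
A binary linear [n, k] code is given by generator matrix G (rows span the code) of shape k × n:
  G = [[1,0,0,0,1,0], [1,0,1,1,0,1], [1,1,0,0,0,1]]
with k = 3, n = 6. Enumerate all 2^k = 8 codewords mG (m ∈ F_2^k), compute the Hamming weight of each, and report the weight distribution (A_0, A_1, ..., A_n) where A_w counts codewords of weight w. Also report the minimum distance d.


Weight distribution: A_0 = 1, A_2 = 1, A_3 = 3, A_4 = 2, A_5 = 1. Minimum distance d = 2.

Enumerate all 2^3 = 8 messages m ∈ F_2^3.
For each, compute codeword c = mG in F_2^6, then tally its weight.
  m = 000 → c = 000000, weight = 0.
  m = 100 → c = 100010, weight = 2.
  m = 010 → c = 101101, weight = 4.
  m = 110 → c = 001111, weight = 4.
  m = 001 → c = 110001, weight = 3.
  m = 101 → c = 010011, weight = 3.
  m = 011 → c = 011100, weight = 3.
  m = 111 → c = 111110, weight = 5.
Tally weights:
  weight 0: 1 codewords.
  weight 2: 1 codewords.
  weight 3: 3 codewords.
  weight 4: 2 codewords.
  weight 5: 1 codewords.
Minimum distance d = smallest w > 0 with A_w > 0 = 2.
Sanity: Σ A_w = 8 = 2^3 = 8 ✓.


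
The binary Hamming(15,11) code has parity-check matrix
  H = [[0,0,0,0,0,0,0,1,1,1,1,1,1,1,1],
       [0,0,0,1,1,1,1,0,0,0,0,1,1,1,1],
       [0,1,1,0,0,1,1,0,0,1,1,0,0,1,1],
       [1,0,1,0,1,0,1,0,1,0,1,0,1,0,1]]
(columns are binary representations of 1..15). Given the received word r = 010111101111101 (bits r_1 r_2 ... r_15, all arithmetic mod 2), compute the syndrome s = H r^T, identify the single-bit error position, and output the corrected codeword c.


s = (0, 1, 0, 0)^T, error position = 4, corrected codeword c = 010011101111101

Compute s = H r^T mod 2 one row at a time:
  s_1 = 0 + 1 + 1 + 1 + 1 + 1 + 0 + 1 = 6 ≡ 0 (mod 2).
  s_2 = 1 + 1 + 1 + 1 + 1 + 1 + 0 + 1 = 7 ≡ 1 (mod 2).
  s_3 = 1 + 0 + 1 + 1 + 1 + 1 + 0 + 1 = 6 ≡ 0 (mod 2).
  s_4 = 0 + 0 + 1 + 1 + 1 + 1 + 1 + 1 = 6 ≡ 0 (mod 2).
s = (0, 1, 0, 0)^T — this equals column 4 of H (binary 0100), so error is at position 4.
Correct: flip bit 4 of r = 010111101111101 to get c = 010011101111101.


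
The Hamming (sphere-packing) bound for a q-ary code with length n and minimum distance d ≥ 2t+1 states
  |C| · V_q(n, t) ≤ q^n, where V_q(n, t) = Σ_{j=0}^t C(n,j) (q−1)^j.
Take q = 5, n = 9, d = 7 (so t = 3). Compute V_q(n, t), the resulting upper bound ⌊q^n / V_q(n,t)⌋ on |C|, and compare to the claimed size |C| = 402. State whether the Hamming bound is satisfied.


V_q(n, t) = 5989, q^n = 1953125, Hamming bound = 326, |C| = 402 > bound (violated).

Step 1: Compute V_q(n, t) = Σ_{j=0}^3 C(n, j) (q−1)^j.
  j = 0: C(9,0)·(4)^0 = 1·1 = 1.
  j = 1: C(9,1)·(4)^1 = 9·4 = 36.
  j = 2: C(9,2)·(4)^2 = 36·16 = 576.
  j = 3: C(9,3)·(4)^3 = 84·64 = 5376.
  V_q(n, t) = 1 + 36 + 576 + 5376 = 5989.
Step 2: q^n = 5^9 = 1953125.
Step 3: Hamming bound ⌊q^n / V_q(n,t)⌋ = ⌊1953125/5989⌋ = 326.
Step 4: Compare |C| = 402 to 326: violated.
The claimed |C| lies above the Hamming bound, so no 5-ary code of length 9 with d ≥ 7 can have 402 codewords.


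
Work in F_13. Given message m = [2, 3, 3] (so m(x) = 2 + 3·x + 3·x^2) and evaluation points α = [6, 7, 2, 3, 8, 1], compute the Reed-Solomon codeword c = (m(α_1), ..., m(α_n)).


c = [11, 1, 7, 12, 10, 8]

Message polynomial: m(x) = 2 + 3·x + 3·x^2 (mod 13).
For each evaluation point α_i, compute m(α_i) mod 13:
  α_1 = 6: Horner steps 3 → 8 → 11, so m(6) = 11.
  α_2 = 7: Horner steps 3 → 11 → 1, so m(7) = 1.
  α_3 = 2: Horner steps 3 → 9 → 7, so m(2) = 7.
  α_4 = 3: Horner steps 3 → 12 → 12, so m(3) = 12.
  α_5 = 8: Horner steps 3 → 1 → 10, so m(8) = 10.
  α_6 = 1: Horner steps 3 → 6 → 8, so m(1) = 8.
Codeword c = [11, 1, 7, 12, 10, 8] ∈ F_13^6.


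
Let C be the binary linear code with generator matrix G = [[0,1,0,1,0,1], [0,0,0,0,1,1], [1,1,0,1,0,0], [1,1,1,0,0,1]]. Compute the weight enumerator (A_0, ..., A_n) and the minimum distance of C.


Weight distribution: A_0 = 1, A_2 = 4, A_3 = 6, A_4 = 3, A_5 = 2. Minimum distance d = 2.

Enumerate all 2^4 = 16 messages m ∈ F_2^4.
For each, compute codeword c = mG in F_2^6, then tally its weight.
  m = 0000 → c = 000000, weight = 0.
  m = 1000 → c = 010101, weight = 3.
  m = 0100 → c = 000011, weight = 2.
  m = 1100 → c = 010110, weight = 3.
  m = 0010 → c = 110100, weight = 3.
  m = 1010 → c = 100001, weight = 2.
  m = 0110 → c = 110111, weight = 5.
  m = 1110 → c = 100010, weight = 2.
  m = 0001 → c = 111001, weight = 4.
  m = 1001 → c = 101100, weight = 3.
  m = 0101 → c = 111010, weight = 4.
  m = 1101 → c = 101111, weight = 5.
  m = 0011 → c = 001101, weight = 3.
  m = 1011 → c = 011000, weight = 2.
  m = 0111 → c = 001110, weight = 3.
  m = 1111 → c = 011011, weight = 4.
Tally weights:
  weight 0: 1 codewords.
  weight 2: 4 codewords.
  weight 3: 6 codewords.
  weight 4: 3 codewords.
  weight 5: 2 codewords.
Minimum distance d = smallest w > 0 with A_w > 0 = 2.
Sanity: Σ A_w = 16 = 2^4 = 16 ✓.


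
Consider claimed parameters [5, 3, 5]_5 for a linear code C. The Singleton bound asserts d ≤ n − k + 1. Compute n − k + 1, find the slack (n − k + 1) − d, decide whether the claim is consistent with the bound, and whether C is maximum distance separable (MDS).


Singleton RHS = n − k + 1 = 3, slack = -2, bound violated (no such code; not MDS).

Singleton bound: d ≤ n − k + 1.
Here n = 5, k = 3, so n − k + 1 = 3.
Given d = 5, check d ≤ 3: NO.
Slack = (n − k + 1) − d = -2.
The slack is negative: d = 5 exceeds n − k + 1 = 3 by 2, so the Singleton bound is violated and no linear [5, 3, 5]_5 code can exist. In particular it is not MDS (MDS requires d = n − k + 1 exactly).
Description: the claimed parameters are [5, 3, 5]_5; such a code would be impossible (violates the Singleton bound).


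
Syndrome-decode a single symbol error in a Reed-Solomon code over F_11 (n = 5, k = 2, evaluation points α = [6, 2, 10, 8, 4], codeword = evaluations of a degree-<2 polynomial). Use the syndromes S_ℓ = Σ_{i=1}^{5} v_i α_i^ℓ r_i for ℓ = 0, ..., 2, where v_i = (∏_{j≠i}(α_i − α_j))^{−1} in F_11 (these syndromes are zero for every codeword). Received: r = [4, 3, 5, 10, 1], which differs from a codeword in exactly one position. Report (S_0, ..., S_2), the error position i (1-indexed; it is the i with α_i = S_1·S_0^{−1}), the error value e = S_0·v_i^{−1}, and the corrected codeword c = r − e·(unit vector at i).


S = (1, 4, 5), error at position 5, error magnitude e = 3, c = [4, 3, 5, 10, 9].

Step 1: column multipliers v_i = (∏_{j≠i}(α_i − α_j))^{−1} mod 11.
  i = 1 (α = 6): (6−2)(6−10)(6−8)(6−4) = 4·(−4)·(−2)·2 = 64 ≡ 9, so v_1 = 9^{−1} = 5 (mod 11).
  i = 2 (α = 2): (2−6)(2−10)(2−8)(2−4) = (−4)·(−8)·(−6)·(−2) = 384 ≡ 10, so v_2 = 10^{−1} = 10 (mod 11).
  i = 3 (α = 10): (10−6)(10−2)(10−8)(10−4) = 4·8·2·6 = 384 ≡ 10, so v_3 = 10^{−1} = 10 (mod 11).
  i = 4 (α = 8): (8−6)(8−2)(8−10)(8−4) = 2·6·(−2)·4 = −96 ≡ 3, so v_4 = 3^{−1} = 4 (mod 11).
  i = 5 (α = 4): (4−6)(4−2)(4−10)(4−8) = (−2)·2·(−6)·(−4) = −96 ≡ 3, so v_5 = 3^{−1} = 4 (mod 11).
  v = [5, 10, 10, 4, 4].
Step 2: syndromes of r = [4, 3, 5, 10, 1] (all sums mod 11).
  S_0 = Σ v_i r_i = 5·4 + 10·3 + 10·5 + 4·10 + 4·1 = 144 ≡ 1.
  S_1 = Σ v_i α_i r_i = 5·6·4 + 10·2·3 + 10·10·5 + 4·8·10 + 4·4·1 = 1016 ≡ 4.
  α_i^2 mod 11 = [3, 4, 1, 9, 5].
  S_2 = Σ v_i α_i^2 r_i = 5·3·4 + 10·4·3 + 10·1·5 + 4·9·10 + 4·5·1 = 610 ≡ 5.
  S = (1, 4, 5) ≠ 0, so r is not a codeword (an error is present).
Step 3: locate the error. For a single error e at position i, S_ℓ = v_i·e·α_i^ℓ, so α_err = S_1/S_0.
  S_0^{−1} = 1^{−1} = 1 (mod 11), so α_err = 4·1 = 4 ≡ 4 = α_5. Error position i = 5.
  Consistency check: S_2/S_1 = 5·3 = 15 ≡ 4 = α_err ✓ (single-error assumption holds).
Step 4: error magnitude e = S_0/v_5 = S_0·∏_{j≠5}(α_5 − α_j) = 1·3 = 3 ≡ 3 (mod 11).
Step 5: correct position 5: c_5 = r_5 − e = 1 − 3 ≡ 9 (mod 11). Hence c = [4, 3, 5, 10, 9].
  Check: interpolating c through the α_i gives m(x) = 8 + 3·x (degree < 2) with m(α_i) = c_i for every i, so c is indeed a codeword.


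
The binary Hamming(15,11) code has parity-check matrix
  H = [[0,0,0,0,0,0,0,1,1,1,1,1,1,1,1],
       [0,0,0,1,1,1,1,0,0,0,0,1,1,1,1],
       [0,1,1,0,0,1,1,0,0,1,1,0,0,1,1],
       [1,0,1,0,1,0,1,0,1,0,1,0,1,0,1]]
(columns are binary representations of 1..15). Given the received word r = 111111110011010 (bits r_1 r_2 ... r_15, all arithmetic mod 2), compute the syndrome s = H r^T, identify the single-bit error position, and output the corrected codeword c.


s = (0, 0, 0, 1)^T, error position = 1, corrected codeword c = 011111110011010

Compute s = H r^T mod 2 one row at a time:
  s_1 = 1 + 0 + 0 + 1 + 1 + 0 + 1 + 0 = 4 ≡ 0 (mod 2).
  s_2 = 1 + 1 + 1 + 1 + 1 + 0 + 1 + 0 = 6 ≡ 0 (mod 2).
  s_3 = 1 + 1 + 1 + 1 + 0 + 1 + 1 + 0 = 6 ≡ 0 (mod 2).
  s_4 = 1 + 1 + 1 + 1 + 0 + 1 + 0 + 0 = 5 ≡ 1 (mod 2).
s = (0, 0, 0, 1)^T — this equals column 1 of H (binary 0001), so error is at position 1.
Correct: flip bit 1 of r = 111111110011010 to get c = 011111110011010.


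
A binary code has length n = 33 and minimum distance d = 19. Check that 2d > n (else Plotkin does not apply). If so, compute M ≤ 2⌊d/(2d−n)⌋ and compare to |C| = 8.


Plotkin bound M ≤ 6; given |C| = 8 > bound (violated).

Check applicability: 2d = 38, n = 33.
2d − n = 5 > 0, so Plotkin applies.
Compute d/(2d−n) = 19/5 ≈ 3.8000.
⌊d/(2d−n)⌋ = 3.
Plotkin bound: M ≤ 2·3 = 6.
Given |C| = 8, check: VIOLATED.
This |C| is above the Plotkin bound, so no binary code with n = 33, d = 19 and 8 codewords exists.


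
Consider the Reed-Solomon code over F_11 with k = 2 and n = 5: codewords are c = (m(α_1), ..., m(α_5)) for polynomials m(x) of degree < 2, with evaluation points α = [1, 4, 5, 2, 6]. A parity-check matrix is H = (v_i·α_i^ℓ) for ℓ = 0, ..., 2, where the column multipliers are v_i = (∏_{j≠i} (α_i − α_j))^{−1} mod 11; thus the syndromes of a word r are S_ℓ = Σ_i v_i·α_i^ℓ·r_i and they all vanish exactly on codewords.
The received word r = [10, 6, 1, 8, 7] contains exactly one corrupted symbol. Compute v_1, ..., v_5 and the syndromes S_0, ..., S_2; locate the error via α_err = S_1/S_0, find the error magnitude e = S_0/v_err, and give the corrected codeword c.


S = (4, 8, 5), error at position 4, error magnitude e = 3, c = [10, 6, 1, 5, 7].

Step 1: column multipliers v_i = (∏_{j≠i}(α_i − α_j))^{−1} mod 11.
  i = 1 (α = 1): (1−4)(1−5)(1−2)(1−6) = (−3)·(−4)·(−1)·(−5) = 60 ≡ 5, so v_1 = 5^{−1} = 9 (mod 11).
  i = 2 (α = 4): (4−1)(4−5)(4−2)(4−6) = 3·(−1)·2·(−2) = 12 ≡ 1, so v_2 = 1^{−1} = 1 (mod 11).
  i = 3 (α = 5): (5−1)(5−4)(5−2)(5−6) = 4·1·3·(−1) = −12 ≡ 10, so v_3 = 10^{−1} = 10 (mod 11).
  i = 4 (α = 2): (2−1)(2−4)(2−5)(2−6) = 1·(−2)·(−3)·(−4) = −24 ≡ 9, so v_4 = 9^{−1} = 5 (mod 11).
  i = 5 (α = 6): (6−1)(6−4)(6−5)(6−2) = 5·2·1·4 = 40 ≡ 7, so v_5 = 7^{−1} = 8 (mod 11).
  v = [9, 1, 10, 5, 8].
Step 2: syndromes of r = [10, 6, 1, 8, 7] (all sums mod 11).
  S_0 = Σ v_i r_i = 9·10 + 1·6 + 10·1 + 5·8 + 8·7 = 202 ≡ 4.
  S_1 = Σ v_i α_i r_i = 9·1·10 + 1·4·6 + 10·5·1 + 5·2·8 + 8·6·7 = 580 ≡ 8.
  α_i^2 mod 11 = [1, 5, 3, 4, 3].
  S_2 = Σ v_i α_i^2 r_i = 9·1·10 + 1·5·6 + 10·3·1 + 5·4·8 + 8·3·7 = 478 ≡ 5.
  S = (4, 8, 5) ≠ 0, so r is not a codeword (an error is present).
Step 3: locate the error. For a single error e at position i, S_ℓ = v_i·e·α_i^ℓ, so α_err = S_1/S_0.
  S_0^{−1} = 4^{−1} = 3 (mod 11), so α_err = 8·3 = 24 ≡ 2 = α_4. Error position i = 4.
  Consistency check: S_2/S_1 = 5·7 = 35 ≡ 2 = α_err ✓ (single-error assumption holds).
Step 4: error magnitude e = S_0/v_4 = S_0·∏_{j≠4}(α_4 − α_j) = 4·9 = 36 ≡ 3 (mod 11).
Step 5: correct position 4: c_4 = r_4 − e = 8 − 3 ≡ 5 (mod 11). Hence c = [10, 6, 1, 5, 7].
  Check: interpolating c through the α_i gives m(x) = 4 + 6·x (degree < 2) with m(α_i) = c_i for every i, so c is indeed a codeword.


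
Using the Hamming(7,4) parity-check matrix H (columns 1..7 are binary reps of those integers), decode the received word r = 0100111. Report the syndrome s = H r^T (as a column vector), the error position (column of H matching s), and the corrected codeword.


s = (1, 1, 0)^T, error position = 6, corrected codeword c = 0100101

Compute s = H r^T mod 2 one row at a time:
  s_1 = 0 + 1 + 1 + 1 = 3 ≡ 1 (mod 2).
  s_2 = 1 + 0 + 1 + 1 = 3 ≡ 1 (mod 2).
  s_3 = 0 + 0 + 1 + 1 = 2 ≡ 0 (mod 2).
s = (1, 1, 0)^T — this equals column 6 of H (binary 110), so error is at position 6.
Correct: flip bit 6 of r = 0100111 to get c = 0100101.
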